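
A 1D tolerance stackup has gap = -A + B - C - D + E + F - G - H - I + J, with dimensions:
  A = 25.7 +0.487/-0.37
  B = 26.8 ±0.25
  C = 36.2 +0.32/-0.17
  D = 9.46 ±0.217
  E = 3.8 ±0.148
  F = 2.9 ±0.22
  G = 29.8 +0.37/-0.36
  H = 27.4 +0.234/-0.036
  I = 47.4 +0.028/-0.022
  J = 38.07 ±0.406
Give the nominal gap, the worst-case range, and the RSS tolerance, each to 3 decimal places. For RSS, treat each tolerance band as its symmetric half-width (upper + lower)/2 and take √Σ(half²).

nominal=-104.390 wc=[-107.070,-102.191] rss=0.860

Stack each dimension's contribution:
  -A: nom -25.700 → Σnom=-25.700; wc +0.370/-0.487 → slack +0.370/-0.487; half-tol=0.428, Σhalf²=0.183612
  +B: nom +26.800 → Σnom=1.100; wc +0.250/-0.250 → slack +0.620/-0.737; half-tol=0.250, Σhalf²=0.246112
  -C: nom -36.200 → Σnom=-35.100; wc +0.170/-0.320 → slack +0.790/-1.057; half-tol=0.245, Σhalf²=0.306137
  -D: nom -9.460 → Σnom=-44.560; wc +0.217/-0.217 → slack +1.007/-1.274; half-tol=0.217, Σhalf²=0.353226
  +E: nom +3.800 → Σnom=-40.760; wc +0.148/-0.148 → slack +1.155/-1.422; half-tol=0.148, Σhalf²=0.375130
  +F: nom +2.900 → Σnom=-37.860; wc +0.220/-0.220 → slack +1.375/-1.642; half-tol=0.220, Σhalf²=0.423530
  -G: nom -29.800 → Σnom=-67.660; wc +0.360/-0.370 → slack +1.735/-2.012; half-tol=0.365, Σhalf²=0.556755
  -H: nom -27.400 → Σnom=-95.060; wc +0.036/-0.234 → slack +1.771/-2.246; half-tol=0.135, Σhalf²=0.574980
  -I: nom -47.400 → Σnom=-142.460; wc +0.022/-0.028 → slack +1.793/-2.274; half-tol=0.025, Σhalf²=0.575605
  +J: nom +38.070 → Σnom=-104.390; wc +0.406/-0.406 → slack +2.199/-2.680; half-tol=0.406, Σhalf²=0.740441
Nominal = -104.390. Worst-case = [-104.390 - 2.680, -104.390 + 2.199] = [-107.070, -102.191]. RSS = √0.740441 = 0.860.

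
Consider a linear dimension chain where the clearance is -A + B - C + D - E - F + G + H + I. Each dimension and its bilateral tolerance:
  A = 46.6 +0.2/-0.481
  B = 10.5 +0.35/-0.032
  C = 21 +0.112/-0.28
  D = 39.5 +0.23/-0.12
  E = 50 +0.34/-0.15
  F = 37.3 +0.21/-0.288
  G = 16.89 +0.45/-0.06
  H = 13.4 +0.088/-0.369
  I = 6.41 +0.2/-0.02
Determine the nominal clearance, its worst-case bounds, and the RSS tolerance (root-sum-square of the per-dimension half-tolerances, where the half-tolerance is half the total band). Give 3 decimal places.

nominal=-68.200 wc=[-69.663,-65.683] rss=0.688

Stack each dimension's contribution:
  -A: nom -46.600 → Σnom=-46.600; wc +0.481/-0.200 → slack +0.481/-0.200; half-tol=0.341, Σhalf²=0.115940
  +B: nom +10.500 → Σnom=-36.100; wc +0.350/-0.032 → slack +0.831/-0.232; half-tol=0.191, Σhalf²=0.152421
  -C: nom -21.000 → Σnom=-57.100; wc +0.280/-0.112 → slack +1.111/-0.344; half-tol=0.196, Σhalf²=0.190837
  +D: nom +39.500 → Σnom=-17.600; wc +0.230/-0.120 → slack +1.341/-0.464; half-tol=0.175, Σhalf²=0.221462
  -E: nom -50.000 → Σnom=-67.600; wc +0.150/-0.340 → slack +1.491/-0.804; half-tol=0.245, Σhalf²=0.281487
  -F: nom -37.300 → Σnom=-104.900; wc +0.288/-0.210 → slack +1.779/-1.014; half-tol=0.249, Σhalf²=0.343488
  +G: nom +16.890 → Σnom=-88.010; wc +0.450/-0.060 → slack +2.229/-1.074; half-tol=0.255, Σhalf²=0.408513
  +H: nom +13.400 → Σnom=-74.610; wc +0.088/-0.369 → slack +2.317/-1.443; half-tol=0.228, Σhalf²=0.460725
  +I: nom +6.410 → Σnom=-68.200; wc +0.200/-0.020 → slack +2.517/-1.463; half-tol=0.110, Σhalf²=0.472825
Nominal = -68.200. Worst-case = [-68.200 - 1.463, -68.200 + 2.517] = [-69.663, -65.683]. RSS = √0.472825 = 0.688.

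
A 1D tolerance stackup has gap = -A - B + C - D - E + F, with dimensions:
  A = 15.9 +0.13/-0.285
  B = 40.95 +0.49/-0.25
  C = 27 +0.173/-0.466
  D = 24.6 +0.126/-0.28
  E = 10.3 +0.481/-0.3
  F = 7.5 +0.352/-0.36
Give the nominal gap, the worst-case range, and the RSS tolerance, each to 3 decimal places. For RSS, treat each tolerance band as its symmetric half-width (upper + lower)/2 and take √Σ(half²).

nominal=-57.250 wc=[-59.303,-55.610] rss=0.776

Stack each dimension's contribution:
  -A: nom -15.900 → Σnom=-15.900; wc +0.285/-0.130 → slack +0.285/-0.130; half-tol=0.207, Σhalf²=0.043056
  -B: nom -40.950 → Σnom=-56.850; wc +0.250/-0.490 → slack +0.535/-0.620; half-tol=0.370, Σhalf²=0.179956
  +C: nom +27.000 → Σnom=-29.850; wc +0.173/-0.466 → slack +0.708/-1.086; half-tol=0.320, Σhalf²=0.282036
  -D: nom -24.600 → Σnom=-54.450; wc +0.280/-0.126 → slack +0.988/-1.212; half-tol=0.203, Σhalf²=0.323245
  -E: nom -10.300 → Σnom=-64.750; wc +0.300/-0.481 → slack +1.288/-1.693; half-tol=0.390, Σhalf²=0.475736
  +F: nom +7.500 → Σnom=-57.250; wc +0.352/-0.360 → slack +1.640/-2.053; half-tol=0.356, Σhalf²=0.602472
Nominal = -57.250. Worst-case = [-57.250 - 2.053, -57.250 + 1.640] = [-59.303, -55.610]. RSS = √0.602472 = 0.776.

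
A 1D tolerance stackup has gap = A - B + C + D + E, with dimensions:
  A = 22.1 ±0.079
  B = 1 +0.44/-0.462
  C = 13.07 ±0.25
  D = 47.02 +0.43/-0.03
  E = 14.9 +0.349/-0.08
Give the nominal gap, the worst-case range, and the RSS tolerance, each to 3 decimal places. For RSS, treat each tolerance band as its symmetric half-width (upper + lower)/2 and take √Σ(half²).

nominal=96.090 wc=[95.211,97.660] rss=0.609

Stack each dimension's contribution:
  +A: nom +22.100 → Σnom=22.100; wc +0.079/-0.079 → slack +0.079/-0.079; half-tol=0.079, Σhalf²=0.006241
  -B: nom -1.000 → Σnom=21.100; wc +0.462/-0.440 → slack +0.541/-0.519; half-tol=0.451, Σhalf²=0.209642
  +C: nom +13.070 → Σnom=34.170; wc +0.250/-0.250 → slack +0.791/-0.769; half-tol=0.250, Σhalf²=0.272142
  +D: nom +47.020 → Σnom=81.190; wc +0.430/-0.030 → slack +1.221/-0.799; half-tol=0.230, Σhalf²=0.325042
  +E: nom +14.900 → Σnom=96.090; wc +0.349/-0.080 → slack +1.570/-0.879; half-tol=0.214, Σhalf²=0.371052
Nominal = 96.090. Worst-case = [96.090 - 0.879, 96.090 + 1.570] = [95.211, 97.660]. RSS = √0.371052 = 0.609.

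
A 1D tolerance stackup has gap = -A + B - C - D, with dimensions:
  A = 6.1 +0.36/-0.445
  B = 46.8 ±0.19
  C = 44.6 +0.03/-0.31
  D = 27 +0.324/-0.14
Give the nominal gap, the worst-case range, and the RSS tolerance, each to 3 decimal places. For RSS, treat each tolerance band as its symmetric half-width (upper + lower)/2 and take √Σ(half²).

Stack each dimension's contribution:
  -A: nom -6.100 → Σnom=-6.100; wc +0.445/-0.360 → slack +0.445/-0.360; half-tol=0.402, Σhalf²=0.162006
  +B: nom +46.800 → Σnom=40.700; wc +0.190/-0.190 → slack +0.635/-0.550; half-tol=0.190, Σhalf²=0.198106
  -C: nom -44.600 → Σnom=-3.900; wc +0.310/-0.030 → slack +0.945/-0.580; half-tol=0.170, Σhalf²=0.227006
  -D: nom -27.000 → Σnom=-30.900; wc +0.140/-0.324 → slack +1.085/-0.904; half-tol=0.232, Σhalf²=0.280830
Nominal = -30.900. Worst-case = [-30.900 - 0.904, -30.900 + 1.085] = [-31.804, -29.815]. RSS = √0.280830 = 0.530.

nominal=-30.900 wc=[-31.804,-29.815] rss=0.530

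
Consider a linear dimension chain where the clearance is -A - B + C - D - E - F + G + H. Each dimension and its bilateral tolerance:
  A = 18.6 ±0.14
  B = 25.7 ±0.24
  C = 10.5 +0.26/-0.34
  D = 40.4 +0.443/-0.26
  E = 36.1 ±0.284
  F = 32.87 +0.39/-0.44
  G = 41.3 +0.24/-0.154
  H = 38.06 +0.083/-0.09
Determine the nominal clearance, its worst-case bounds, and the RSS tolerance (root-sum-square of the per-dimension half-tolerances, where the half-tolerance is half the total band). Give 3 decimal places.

nominal=-63.810 wc=[-65.891,-61.863] rss=0.768

Stack each dimension's contribution:
  -A: nom -18.600 → Σnom=-18.600; wc +0.140/-0.140 → slack +0.140/-0.140; half-tol=0.140, Σhalf²=0.019600
  -B: nom -25.700 → Σnom=-44.300; wc +0.240/-0.240 → slack +0.380/-0.380; half-tol=0.240, Σhalf²=0.077200
  +C: nom +10.500 → Σnom=-33.800; wc +0.260/-0.340 → slack +0.640/-0.720; half-tol=0.300, Σhalf²=0.167200
  -D: nom -40.400 → Σnom=-74.200; wc +0.260/-0.443 → slack +0.900/-1.163; half-tol=0.352, Σhalf²=0.290752
  -E: nom -36.100 → Σnom=-110.300; wc +0.284/-0.284 → slack +1.184/-1.447; half-tol=0.284, Σhalf²=0.371408
  -F: nom -32.870 → Σnom=-143.170; wc +0.440/-0.390 → slack +1.624/-1.837; half-tol=0.415, Σhalf²=0.543633
  +G: nom +41.300 → Σnom=-101.870; wc +0.240/-0.154 → slack +1.864/-1.991; half-tol=0.197, Σhalf²=0.582442
  +H: nom +38.060 → Σnom=-63.810; wc +0.083/-0.090 → slack +1.947/-2.081; half-tol=0.086, Σhalf²=0.589925
Nominal = -63.810. Worst-case = [-63.810 - 2.081, -63.810 + 1.947] = [-65.891, -61.863]. RSS = √0.589925 = 0.768.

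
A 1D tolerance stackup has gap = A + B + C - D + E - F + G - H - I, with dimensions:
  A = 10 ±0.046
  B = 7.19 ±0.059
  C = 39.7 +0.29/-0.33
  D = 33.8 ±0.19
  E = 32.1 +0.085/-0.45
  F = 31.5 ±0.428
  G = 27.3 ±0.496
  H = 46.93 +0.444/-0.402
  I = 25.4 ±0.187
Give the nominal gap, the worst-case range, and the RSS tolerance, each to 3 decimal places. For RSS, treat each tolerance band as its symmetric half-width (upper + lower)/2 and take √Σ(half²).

Stack each dimension's contribution:
  +A: nom +10.000 → Σnom=10.000; wc +0.046/-0.046 → slack +0.046/-0.046; half-tol=0.046, Σhalf²=0.002116
  +B: nom +7.190 → Σnom=17.190; wc +0.059/-0.059 → slack +0.105/-0.105; half-tol=0.059, Σhalf²=0.005597
  +C: nom +39.700 → Σnom=56.890; wc +0.290/-0.330 → slack +0.395/-0.435; half-tol=0.310, Σhalf²=0.101697
  -D: nom -33.800 → Σnom=23.090; wc +0.190/-0.190 → slack +0.585/-0.625; half-tol=0.190, Σhalf²=0.137797
  +E: nom +32.100 → Σnom=55.190; wc +0.085/-0.450 → slack +0.670/-1.075; half-tol=0.268, Σhalf²=0.209353
  -F: nom -31.500 → Σnom=23.690; wc +0.428/-0.428 → slack +1.098/-1.503; half-tol=0.428, Σhalf²=0.392537
  +G: nom +27.300 → Σnom=50.990; wc +0.496/-0.496 → slack +1.594/-1.999; half-tol=0.496, Σhalf²=0.638553
  -H: nom -46.930 → Σnom=4.060; wc +0.402/-0.444 → slack +1.996/-2.443; half-tol=0.423, Σhalf²=0.817482
  -I: nom -25.400 → Σnom=-21.340; wc +0.187/-0.187 → slack +2.183/-2.630; half-tol=0.187, Σhalf²=0.852451
Nominal = -21.340. Worst-case = [-21.340 - 2.630, -21.340 + 2.183] = [-23.970, -19.157]. RSS = √0.852451 = 0.923.

nominal=-21.340 wc=[-23.970,-19.157] rss=0.923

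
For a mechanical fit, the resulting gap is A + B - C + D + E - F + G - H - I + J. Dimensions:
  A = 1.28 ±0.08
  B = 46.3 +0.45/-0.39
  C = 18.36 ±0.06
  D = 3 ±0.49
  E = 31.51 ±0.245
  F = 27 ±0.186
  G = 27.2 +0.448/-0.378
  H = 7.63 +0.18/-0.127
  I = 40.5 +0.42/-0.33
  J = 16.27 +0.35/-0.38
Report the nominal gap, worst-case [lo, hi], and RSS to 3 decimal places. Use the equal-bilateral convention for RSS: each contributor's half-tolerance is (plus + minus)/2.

Stack each dimension's contribution:
  +A: nom +1.280 → Σnom=1.280; wc +0.080/-0.080 → slack +0.080/-0.080; half-tol=0.080, Σhalf²=0.006400
  +B: nom +46.300 → Σnom=47.580; wc +0.450/-0.390 → slack +0.530/-0.470; half-tol=0.420, Σhalf²=0.182800
  -C: nom -18.360 → Σnom=29.220; wc +0.060/-0.060 → slack +0.590/-0.530; half-tol=0.060, Σhalf²=0.186400
  +D: nom +3.000 → Σnom=32.220; wc +0.490/-0.490 → slack +1.080/-1.020; half-tol=0.490, Σhalf²=0.426500
  +E: nom +31.510 → Σnom=63.730; wc +0.245/-0.245 → slack +1.325/-1.265; half-tol=0.245, Σhalf²=0.486525
  -F: nom -27.000 → Σnom=36.730; wc +0.186/-0.186 → slack +1.511/-1.451; half-tol=0.186, Σhalf²=0.521121
  +G: nom +27.200 → Σnom=63.930; wc +0.448/-0.378 → slack +1.959/-1.829; half-tol=0.413, Σhalf²=0.691690
  -H: nom -7.630 → Σnom=56.300; wc +0.127/-0.180 → slack +2.086/-2.009; half-tol=0.153, Σhalf²=0.715252
  -I: nom -40.500 → Σnom=15.800; wc +0.330/-0.420 → slack +2.416/-2.429; half-tol=0.375, Σhalf²=0.855877
  +J: nom +16.270 → Σnom=32.070; wc +0.350/-0.380 → slack +2.766/-2.809; half-tol=0.365, Σhalf²=0.989102
Nominal = 32.070. Worst-case = [32.070 - 2.809, 32.070 + 2.766] = [29.261, 34.836]. RSS = √0.989102 = 0.995.

nominal=32.070 wc=[29.261,34.836] rss=0.995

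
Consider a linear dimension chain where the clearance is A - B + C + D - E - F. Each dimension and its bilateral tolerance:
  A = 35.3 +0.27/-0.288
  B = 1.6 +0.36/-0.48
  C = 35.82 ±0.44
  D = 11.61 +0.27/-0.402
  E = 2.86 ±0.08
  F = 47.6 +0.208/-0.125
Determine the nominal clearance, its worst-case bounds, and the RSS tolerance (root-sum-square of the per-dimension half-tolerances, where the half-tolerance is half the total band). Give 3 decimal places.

Stack each dimension's contribution:
  +A: nom +35.300 → Σnom=35.300; wc +0.270/-0.288 → slack +0.270/-0.288; half-tol=0.279, Σhalf²=0.077841
  -B: nom -1.600 → Σnom=33.700; wc +0.480/-0.360 → slack +0.750/-0.648; half-tol=0.420, Σhalf²=0.254241
  +C: nom +35.820 → Σnom=69.520; wc +0.440/-0.440 → slack +1.190/-1.088; half-tol=0.440, Σhalf²=0.447841
  +D: nom +11.610 → Σnom=81.130; wc +0.270/-0.402 → slack +1.460/-1.490; half-tol=0.336, Σhalf²=0.560737
  -E: nom -2.860 → Σnom=78.270; wc +0.080/-0.080 → slack +1.540/-1.570; half-tol=0.080, Σhalf²=0.567137
  -F: nom -47.600 → Σnom=30.670; wc +0.125/-0.208 → slack +1.665/-1.778; half-tol=0.166, Σhalf²=0.594859
Nominal = 30.670. Worst-case = [30.670 - 1.778, 30.670 + 1.665] = [28.892, 32.335]. RSS = √0.594859 = 0.771.

nominal=30.670 wc=[28.892,32.335] rss=0.771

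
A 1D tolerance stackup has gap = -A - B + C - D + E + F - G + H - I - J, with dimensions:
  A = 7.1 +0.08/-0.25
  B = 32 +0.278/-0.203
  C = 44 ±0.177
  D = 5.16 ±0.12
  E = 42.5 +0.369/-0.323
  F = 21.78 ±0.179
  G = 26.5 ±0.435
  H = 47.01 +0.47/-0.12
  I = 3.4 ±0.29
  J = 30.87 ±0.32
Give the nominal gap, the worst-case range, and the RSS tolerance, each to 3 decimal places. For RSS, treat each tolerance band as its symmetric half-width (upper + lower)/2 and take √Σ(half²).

nominal=50.260 wc=[47.938,53.073] rss=0.863

Stack each dimension's contribution:
  -A: nom -7.100 → Σnom=-7.100; wc +0.250/-0.080 → slack +0.250/-0.080; half-tol=0.165, Σhalf²=0.027225
  -B: nom -32.000 → Σnom=-39.100; wc +0.203/-0.278 → slack +0.453/-0.358; half-tol=0.241, Σhalf²=0.085065
  +C: nom +44.000 → Σnom=4.900; wc +0.177/-0.177 → slack +0.630/-0.535; half-tol=0.177, Σhalf²=0.116394
  -D: nom -5.160 → Σnom=-0.260; wc +0.120/-0.120 → slack +0.750/-0.655; half-tol=0.120, Σhalf²=0.130794
  +E: nom +42.500 → Σnom=42.240; wc +0.369/-0.323 → slack +1.119/-0.978; half-tol=0.346, Σhalf²=0.250510
  +F: nom +21.780 → Σnom=64.020; wc +0.179/-0.179 → slack +1.298/-1.157; half-tol=0.179, Σhalf²=0.282551
  -G: nom -26.500 → Σnom=37.520; wc +0.435/-0.435 → slack +1.733/-1.592; half-tol=0.435, Σhalf²=0.471776
  +H: nom +47.010 → Σnom=84.530; wc +0.470/-0.120 → slack +2.203/-1.712; half-tol=0.295, Σhalf²=0.558801
  -I: nom -3.400 → Σnom=81.130; wc +0.290/-0.290 → slack +2.493/-2.002; half-tol=0.290, Σhalf²=0.642901
  -J: nom -30.870 → Σnom=50.260; wc +0.320/-0.320 → slack +2.813/-2.322; half-tol=0.320, Σhalf²=0.745301
Nominal = 50.260. Worst-case = [50.260 - 2.322, 50.260 + 2.813] = [47.938, 53.073]. RSS = √0.745301 = 0.863.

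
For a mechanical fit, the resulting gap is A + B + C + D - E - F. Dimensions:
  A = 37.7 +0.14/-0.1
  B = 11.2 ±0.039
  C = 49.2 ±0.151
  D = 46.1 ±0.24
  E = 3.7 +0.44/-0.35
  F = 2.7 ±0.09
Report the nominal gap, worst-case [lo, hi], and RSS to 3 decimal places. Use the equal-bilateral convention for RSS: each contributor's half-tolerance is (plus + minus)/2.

Stack each dimension's contribution:
  +A: nom +37.700 → Σnom=37.700; wc +0.140/-0.100 → slack +0.140/-0.100; half-tol=0.120, Σhalf²=0.014400
  +B: nom +11.200 → Σnom=48.900; wc +0.039/-0.039 → slack +0.179/-0.139; half-tol=0.039, Σhalf²=0.015921
  +C: nom +49.200 → Σnom=98.100; wc +0.151/-0.151 → slack +0.330/-0.290; half-tol=0.151, Σhalf²=0.038722
  +D: nom +46.100 → Σnom=144.200; wc +0.240/-0.240 → slack +0.570/-0.530; half-tol=0.240, Σhalf²=0.096322
  -E: nom -3.700 → Σnom=140.500; wc +0.350/-0.440 → slack +0.920/-0.970; half-tol=0.395, Σhalf²=0.252347
  -F: nom -2.700 → Σnom=137.800; wc +0.090/-0.090 → slack +1.010/-1.060; half-tol=0.090, Σhalf²=0.260447
Nominal = 137.800. Worst-case = [137.800 - 1.060, 137.800 + 1.010] = [136.740, 138.810]. RSS = √0.260447 = 0.510.

nominal=137.800 wc=[136.740,138.810] rss=0.510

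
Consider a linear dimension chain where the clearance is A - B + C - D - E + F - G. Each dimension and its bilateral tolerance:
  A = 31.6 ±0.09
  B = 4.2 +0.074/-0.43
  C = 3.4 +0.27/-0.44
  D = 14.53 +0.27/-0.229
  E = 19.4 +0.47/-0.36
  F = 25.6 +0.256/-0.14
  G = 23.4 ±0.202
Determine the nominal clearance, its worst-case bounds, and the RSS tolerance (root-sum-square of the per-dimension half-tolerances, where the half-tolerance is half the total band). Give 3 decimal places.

Stack each dimension's contribution:
  +A: nom +31.600 → Σnom=31.600; wc +0.090/-0.090 → slack +0.090/-0.090; half-tol=0.090, Σhalf²=0.008100
  -B: nom -4.200 → Σnom=27.400; wc +0.430/-0.074 → slack +0.520/-0.164; half-tol=0.252, Σhalf²=0.071604
  +C: nom +3.400 → Σnom=30.800; wc +0.270/-0.440 → slack +0.790/-0.604; half-tol=0.355, Σhalf²=0.197629
  -D: nom -14.530 → Σnom=16.270; wc +0.229/-0.270 → slack +1.019/-0.874; half-tol=0.249, Σhalf²=0.259879
  -E: nom -19.400 → Σnom=-3.130; wc +0.360/-0.470 → slack +1.379/-1.344; half-tol=0.415, Σhalf²=0.432104
  +F: nom +25.600 → Σnom=22.470; wc +0.256/-0.140 → slack +1.635/-1.484; half-tol=0.198, Σhalf²=0.471308
  -G: nom -23.400 → Σnom=-0.930; wc +0.202/-0.202 → slack +1.837/-1.686; half-tol=0.202, Σhalf²=0.512112
Nominal = -0.930. Worst-case = [-0.930 - 1.686, -0.930 + 1.837] = [-2.616, 0.907]. RSS = √0.512112 = 0.716.

nominal=-0.930 wc=[-2.616,0.907] rss=0.716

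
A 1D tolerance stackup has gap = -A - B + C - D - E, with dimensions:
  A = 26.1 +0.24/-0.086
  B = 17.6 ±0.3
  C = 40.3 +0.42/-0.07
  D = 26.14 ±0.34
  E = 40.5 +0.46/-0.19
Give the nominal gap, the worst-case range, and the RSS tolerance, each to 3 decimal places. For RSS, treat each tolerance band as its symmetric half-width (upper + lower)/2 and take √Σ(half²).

Stack each dimension's contribution:
  -A: nom -26.100 → Σnom=-26.100; wc +0.086/-0.240 → slack +0.086/-0.240; half-tol=0.163, Σhalf²=0.026569
  -B: nom -17.600 → Σnom=-43.700; wc +0.300/-0.300 → slack +0.386/-0.540; half-tol=0.300, Σhalf²=0.116569
  +C: nom +40.300 → Σnom=-3.400; wc +0.420/-0.070 → slack +0.806/-0.610; half-tol=0.245, Σhalf²=0.176594
  -D: nom -26.140 → Σnom=-29.540; wc +0.340/-0.340 → slack +1.146/-0.950; half-tol=0.340, Σhalf²=0.292194
  -E: nom -40.500 → Σnom=-70.040; wc +0.190/-0.460 → slack +1.336/-1.410; half-tol=0.325, Σhalf²=0.397819
Nominal = -70.040. Worst-case = [-70.040 - 1.410, -70.040 + 1.336] = [-71.450, -68.704]. RSS = √0.397819 = 0.631.

nominal=-70.040 wc=[-71.450,-68.704] rss=0.631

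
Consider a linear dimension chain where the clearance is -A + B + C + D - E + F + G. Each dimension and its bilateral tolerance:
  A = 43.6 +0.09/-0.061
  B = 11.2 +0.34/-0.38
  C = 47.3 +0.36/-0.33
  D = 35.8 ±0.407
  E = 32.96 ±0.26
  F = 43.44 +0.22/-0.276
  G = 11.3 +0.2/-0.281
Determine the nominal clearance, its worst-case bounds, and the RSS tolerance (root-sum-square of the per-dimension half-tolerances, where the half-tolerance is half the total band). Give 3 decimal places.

nominal=72.480 wc=[70.456,74.328] rss=0.779

Stack each dimension's contribution:
  -A: nom -43.600 → Σnom=-43.600; wc +0.061/-0.090 → slack +0.061/-0.090; half-tol=0.075, Σhalf²=0.005700
  +B: nom +11.200 → Σnom=-32.400; wc +0.340/-0.380 → slack +0.401/-0.470; half-tol=0.360, Σhalf²=0.135300
  +C: nom +47.300 → Σnom=14.900; wc +0.360/-0.330 → slack +0.761/-0.800; half-tol=0.345, Σhalf²=0.254325
  +D: nom +35.800 → Σnom=50.700; wc +0.407/-0.407 → slack +1.168/-1.207; half-tol=0.407, Σhalf²=0.419974
  -E: nom -32.960 → Σnom=17.740; wc +0.260/-0.260 → slack +1.428/-1.467; half-tol=0.260, Σhalf²=0.487574
  +F: nom +43.440 → Σnom=61.180; wc +0.220/-0.276 → slack +1.648/-1.743; half-tol=0.248, Σhalf²=0.549078
  +G: nom +11.300 → Σnom=72.480; wc +0.200/-0.281 → slack +1.848/-2.024; half-tol=0.241, Σhalf²=0.606918
Nominal = 72.480. Worst-case = [72.480 - 2.024, 72.480 + 1.848] = [70.456, 74.328]. RSS = √0.606918 = 0.779.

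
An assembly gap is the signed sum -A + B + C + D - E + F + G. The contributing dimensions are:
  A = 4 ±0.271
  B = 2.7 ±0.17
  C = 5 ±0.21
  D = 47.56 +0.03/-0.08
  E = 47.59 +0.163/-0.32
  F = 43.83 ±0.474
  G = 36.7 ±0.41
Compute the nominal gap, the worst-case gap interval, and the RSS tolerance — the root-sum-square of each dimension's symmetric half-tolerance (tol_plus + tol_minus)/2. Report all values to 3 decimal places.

Stack each dimension's contribution:
  -A: nom -4.000 → Σnom=-4.000; wc +0.271/-0.271 → slack +0.271/-0.271; half-tol=0.271, Σhalf²=0.073441
  +B: nom +2.700 → Σnom=-1.300; wc +0.170/-0.170 → slack +0.441/-0.441; half-tol=0.170, Σhalf²=0.102341
  +C: nom +5.000 → Σnom=3.700; wc +0.210/-0.210 → slack +0.651/-0.651; half-tol=0.210, Σhalf²=0.146441
  +D: nom +47.560 → Σnom=51.260; wc +0.030/-0.080 → slack +0.681/-0.731; half-tol=0.055, Σhalf²=0.149466
  -E: nom -47.590 → Σnom=3.670; wc +0.320/-0.163 → slack +1.001/-0.894; half-tol=0.241, Σhalf²=0.207788
  +F: nom +43.830 → Σnom=47.500; wc +0.474/-0.474 → slack +1.475/-1.368; half-tol=0.474, Σhalf²=0.432464
  +G: nom +36.700 → Σnom=84.200; wc +0.410/-0.410 → slack +1.885/-1.778; half-tol=0.410, Σhalf²=0.600564
Nominal = 84.200. Worst-case = [84.200 - 1.778, 84.200 + 1.885] = [82.422, 86.085]. RSS = √0.600564 = 0.775.

nominal=84.200 wc=[82.422,86.085] rss=0.775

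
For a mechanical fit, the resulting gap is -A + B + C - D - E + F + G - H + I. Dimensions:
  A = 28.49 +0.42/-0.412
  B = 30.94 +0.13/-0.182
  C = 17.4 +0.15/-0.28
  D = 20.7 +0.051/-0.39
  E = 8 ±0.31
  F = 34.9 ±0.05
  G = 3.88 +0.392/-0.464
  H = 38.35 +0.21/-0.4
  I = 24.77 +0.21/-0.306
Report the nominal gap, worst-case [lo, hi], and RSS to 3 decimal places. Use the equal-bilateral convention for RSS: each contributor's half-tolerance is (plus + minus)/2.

Stack each dimension's contribution:
  -A: nom -28.490 → Σnom=-28.490; wc +0.412/-0.420 → slack +0.412/-0.420; half-tol=0.416, Σhalf²=0.173056
  +B: nom +30.940 → Σnom=2.450; wc +0.130/-0.182 → slack +0.542/-0.602; half-tol=0.156, Σhalf²=0.197392
  +C: nom +17.400 → Σnom=19.850; wc +0.150/-0.280 → slack +0.692/-0.882; half-tol=0.215, Σhalf²=0.243617
  -D: nom -20.700 → Σnom=-0.850; wc +0.390/-0.051 → slack +1.082/-0.933; half-tol=0.221, Σhalf²=0.292237
  -E: nom -8.000 → Σnom=-8.850; wc +0.310/-0.310 → slack +1.392/-1.243; half-tol=0.310, Σhalf²=0.388337
  +F: nom +34.900 → Σnom=26.050; wc +0.050/-0.050 → slack +1.442/-1.293; half-tol=0.050, Σhalf²=0.390837
  +G: nom +3.880 → Σnom=29.930; wc +0.392/-0.464 → slack +1.834/-1.757; half-tol=0.428, Σhalf²=0.574021
  -H: nom -38.350 → Σnom=-8.420; wc +0.400/-0.210 → slack +2.234/-1.967; half-tol=0.305, Σhalf²=0.667046
  +I: nom +24.770 → Σnom=16.350; wc +0.210/-0.306 → slack +2.444/-2.273; half-tol=0.258, Σhalf²=0.733610
Nominal = 16.350. Worst-case = [16.350 - 2.273, 16.350 + 2.444] = [14.077, 18.794]. RSS = √0.733610 = 0.857.

nominal=16.350 wc=[14.077,18.794] rss=0.857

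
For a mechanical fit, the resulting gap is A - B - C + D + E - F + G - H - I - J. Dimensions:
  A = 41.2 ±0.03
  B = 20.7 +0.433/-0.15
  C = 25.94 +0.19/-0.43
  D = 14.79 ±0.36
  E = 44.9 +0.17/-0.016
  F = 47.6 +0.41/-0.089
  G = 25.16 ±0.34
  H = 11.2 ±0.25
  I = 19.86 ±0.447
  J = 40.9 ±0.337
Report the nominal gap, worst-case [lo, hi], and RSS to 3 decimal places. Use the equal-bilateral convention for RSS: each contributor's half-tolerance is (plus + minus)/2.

Stack each dimension's contribution:
  +A: nom +41.200 → Σnom=41.200; wc +0.030/-0.030 → slack +0.030/-0.030; half-tol=0.030, Σhalf²=0.000900
  -B: nom -20.700 → Σnom=20.500; wc +0.150/-0.433 → slack +0.180/-0.463; half-tol=0.291, Σhalf²=0.085872
  -C: nom -25.940 → Σnom=-5.440; wc +0.430/-0.190 → slack +0.610/-0.653; half-tol=0.310, Σhalf²=0.181972
  +D: nom +14.790 → Σnom=9.350; wc +0.360/-0.360 → slack +0.970/-1.013; half-tol=0.360, Σhalf²=0.311572
  +E: nom +44.900 → Σnom=54.250; wc +0.170/-0.016 → slack +1.140/-1.029; half-tol=0.093, Σhalf²=0.320221
  -F: nom -47.600 → Σnom=6.650; wc +0.089/-0.410 → slack +1.229/-1.439; half-tol=0.249, Σhalf²=0.382472
  +G: nom +25.160 → Σnom=31.810; wc +0.340/-0.340 → slack +1.569/-1.779; half-tol=0.340, Σhalf²=0.498072
  -H: nom -11.200 → Σnom=20.610; wc +0.250/-0.250 → slack +1.819/-2.029; half-tol=0.250, Σhalf²=0.560572
  -I: nom -19.860 → Σnom=0.750; wc +0.447/-0.447 → slack +2.266/-2.476; half-tol=0.447, Σhalf²=0.760381
  -J: nom -40.900 → Σnom=-40.150; wc +0.337/-0.337 → slack +2.603/-2.813; half-tol=0.337, Σhalf²=0.873950
Nominal = -40.150. Worst-case = [-40.150 - 2.813, -40.150 + 2.603] = [-42.963, -37.547]. RSS = √0.873950 = 0.935.

nominal=-40.150 wc=[-42.963,-37.547] rss=0.935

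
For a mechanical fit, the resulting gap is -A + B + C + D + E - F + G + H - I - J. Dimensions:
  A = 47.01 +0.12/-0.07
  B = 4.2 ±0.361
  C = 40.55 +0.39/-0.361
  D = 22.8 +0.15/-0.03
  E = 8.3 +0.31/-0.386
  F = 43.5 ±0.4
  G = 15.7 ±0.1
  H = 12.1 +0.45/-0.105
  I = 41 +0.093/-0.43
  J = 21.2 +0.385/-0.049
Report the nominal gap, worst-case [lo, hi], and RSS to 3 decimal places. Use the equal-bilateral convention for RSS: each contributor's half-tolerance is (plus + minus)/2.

Stack each dimension's contribution:
  -A: nom -47.010 → Σnom=-47.010; wc +0.070/-0.120 → slack +0.070/-0.120; half-tol=0.095, Σhalf²=0.009025
  +B: nom +4.200 → Σnom=-42.810; wc +0.361/-0.361 → slack +0.431/-0.481; half-tol=0.361, Σhalf²=0.139346
  +C: nom +40.550 → Σnom=-2.260; wc +0.390/-0.361 → slack +0.821/-0.842; half-tol=0.376, Σhalf²=0.280346
  +D: nom +22.800 → Σnom=20.540; wc +0.150/-0.030 → slack +0.971/-0.872; half-tol=0.090, Σhalf²=0.288446
  +E: nom +8.300 → Σnom=28.840; wc +0.310/-0.386 → slack +1.281/-1.258; half-tol=0.348, Σhalf²=0.409550
  -F: nom -43.500 → Σnom=-14.660; wc +0.400/-0.400 → slack +1.681/-1.658; half-tol=0.400, Σhalf²=0.569550
  +G: nom +15.700 → Σnom=1.040; wc +0.100/-0.100 → slack +1.781/-1.758; half-tol=0.100, Σhalf²=0.579550
  +H: nom +12.100 → Σnom=13.140; wc +0.450/-0.105 → slack +2.231/-1.863; half-tol=0.278, Σhalf²=0.656557
  -I: nom -41.000 → Σnom=-27.860; wc +0.430/-0.093 → slack +2.661/-1.956; half-tol=0.262, Σhalf²=0.724939
  -J: nom -21.200 → Σnom=-49.060; wc +0.049/-0.385 → slack +2.710/-2.341; half-tol=0.217, Σhalf²=0.772028
Nominal = -49.060. Worst-case = [-49.060 - 2.341, -49.060 + 2.710] = [-51.401, -46.350]. RSS = √0.772028 = 0.879.

nominal=-49.060 wc=[-51.401,-46.350] rss=0.879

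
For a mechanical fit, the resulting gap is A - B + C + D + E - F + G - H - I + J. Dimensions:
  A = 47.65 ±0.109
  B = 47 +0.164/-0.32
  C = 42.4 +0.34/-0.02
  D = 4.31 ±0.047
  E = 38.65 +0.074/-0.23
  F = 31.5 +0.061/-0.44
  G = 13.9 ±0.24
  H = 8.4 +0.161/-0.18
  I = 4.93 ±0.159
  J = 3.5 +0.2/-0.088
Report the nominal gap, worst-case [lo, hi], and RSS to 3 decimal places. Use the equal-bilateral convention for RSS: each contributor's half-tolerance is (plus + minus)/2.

nominal=58.580 wc=[57.301,60.689] rss=0.569

Stack each dimension's contribution:
  +A: nom +47.650 → Σnom=47.650; wc +0.109/-0.109 → slack +0.109/-0.109; half-tol=0.109, Σhalf²=0.011881
  -B: nom -47.000 → Σnom=0.650; wc +0.320/-0.164 → slack +0.429/-0.273; half-tol=0.242, Σhalf²=0.070445
  +C: nom +42.400 → Σnom=43.050; wc +0.340/-0.020 → slack +0.769/-0.293; half-tol=0.180, Σhalf²=0.102845
  +D: nom +4.310 → Σnom=47.360; wc +0.047/-0.047 → slack +0.816/-0.340; half-tol=0.047, Σhalf²=0.105054
  +E: nom +38.650 → Σnom=86.010; wc +0.074/-0.230 → slack +0.890/-0.570; half-tol=0.152, Σhalf²=0.128158
  -F: nom -31.500 → Σnom=54.510; wc +0.440/-0.061 → slack +1.330/-0.631; half-tol=0.251, Σhalf²=0.190908
  +G: nom +13.900 → Σnom=68.410; wc +0.240/-0.240 → slack +1.570/-0.871; half-tol=0.240, Σhalf²=0.248508
  -H: nom -8.400 → Σnom=60.010; wc +0.180/-0.161 → slack +1.750/-1.032; half-tol=0.170, Σhalf²=0.277579
  -I: nom -4.930 → Σnom=55.080; wc +0.159/-0.159 → slack +1.909/-1.191; half-tol=0.159, Σhalf²=0.302860
  +J: nom +3.500 → Σnom=58.580; wc +0.200/-0.088 → slack +2.109/-1.279; half-tol=0.144, Σhalf²=0.323596
Nominal = 58.580. Worst-case = [58.580 - 1.279, 58.580 + 2.109] = [57.301, 60.689]. RSS = √0.323596 = 0.569.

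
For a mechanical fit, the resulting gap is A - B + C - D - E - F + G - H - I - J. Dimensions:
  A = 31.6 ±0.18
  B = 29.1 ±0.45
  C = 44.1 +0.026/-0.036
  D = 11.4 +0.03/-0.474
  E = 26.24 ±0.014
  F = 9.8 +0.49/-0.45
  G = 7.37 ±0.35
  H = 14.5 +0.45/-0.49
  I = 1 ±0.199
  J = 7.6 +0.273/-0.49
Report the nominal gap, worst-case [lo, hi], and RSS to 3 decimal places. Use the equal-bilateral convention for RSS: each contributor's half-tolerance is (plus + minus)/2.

nominal=-16.570 wc=[-19.042,-13.447] rss=1.024

Stack each dimension's contribution:
  +A: nom +31.600 → Σnom=31.600; wc +0.180/-0.180 → slack +0.180/-0.180; half-tol=0.180, Σhalf²=0.032400
  -B: nom -29.100 → Σnom=2.500; wc +0.450/-0.450 → slack +0.630/-0.630; half-tol=0.450, Σhalf²=0.234900
  +C: nom +44.100 → Σnom=46.600; wc +0.026/-0.036 → slack +0.656/-0.666; half-tol=0.031, Σhalf²=0.235861
  -D: nom -11.400 → Σnom=35.200; wc +0.474/-0.030 → slack +1.130/-0.696; half-tol=0.252, Σhalf²=0.299365
  -E: nom -26.240 → Σnom=8.960; wc +0.014/-0.014 → slack +1.144/-0.710; half-tol=0.014, Σhalf²=0.299561
  -F: nom -9.800 → Σnom=-0.840; wc +0.450/-0.490 → slack +1.594/-1.200; half-tol=0.470, Σhalf²=0.520461
  +G: nom +7.370 → Σnom=6.530; wc +0.350/-0.350 → slack +1.944/-1.550; half-tol=0.350, Σhalf²=0.642961
  -H: nom -14.500 → Σnom=-7.970; wc +0.490/-0.450 → slack +2.434/-2.000; half-tol=0.470, Σhalf²=0.863861
  -I: nom -1.000 → Σnom=-8.970; wc +0.199/-0.199 → slack +2.633/-2.199; half-tol=0.199, Σhalf²=0.903462
  -J: nom -7.600 → Σnom=-16.570; wc +0.490/-0.273 → slack +3.123/-2.472; half-tol=0.382, Σhalf²=1.049004
Nominal = -16.570. Worst-case = [-16.570 - 2.472, -16.570 + 3.123] = [-19.042, -13.447]. RSS = √1.049004 = 1.024.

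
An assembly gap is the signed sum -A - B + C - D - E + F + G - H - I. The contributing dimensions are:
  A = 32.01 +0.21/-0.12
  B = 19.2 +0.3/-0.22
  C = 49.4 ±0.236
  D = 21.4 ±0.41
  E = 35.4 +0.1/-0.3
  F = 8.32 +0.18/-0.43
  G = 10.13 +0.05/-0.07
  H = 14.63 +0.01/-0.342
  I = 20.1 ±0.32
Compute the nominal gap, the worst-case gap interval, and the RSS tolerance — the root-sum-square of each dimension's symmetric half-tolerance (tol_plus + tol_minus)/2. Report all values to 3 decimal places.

Stack each dimension's contribution:
  -A: nom -32.010 → Σnom=-32.010; wc +0.120/-0.210 → slack +0.120/-0.210; half-tol=0.165, Σhalf²=0.027225
  -B: nom -19.200 → Σnom=-51.210; wc +0.220/-0.300 → slack +0.340/-0.510; half-tol=0.260, Σhalf²=0.094825
  +C: nom +49.400 → Σnom=-1.810; wc +0.236/-0.236 → slack +0.576/-0.746; half-tol=0.236, Σhalf²=0.150521
  -D: nom -21.400 → Σnom=-23.210; wc +0.410/-0.410 → slack +0.986/-1.156; half-tol=0.410, Σhalf²=0.318621
  -E: nom -35.400 → Σnom=-58.610; wc +0.300/-0.100 → slack +1.286/-1.256; half-tol=0.200, Σhalf²=0.358621
  +F: nom +8.320 → Σnom=-50.290; wc +0.180/-0.430 → slack +1.466/-1.686; half-tol=0.305, Σhalf²=0.451646
  +G: nom +10.130 → Σnom=-40.160; wc +0.050/-0.070 → slack +1.516/-1.756; half-tol=0.060, Σhalf²=0.455246
  -H: nom -14.630 → Σnom=-54.790; wc +0.342/-0.010 → slack +1.858/-1.766; half-tol=0.176, Σhalf²=0.486222
  -I: nom -20.100 → Σnom=-74.890; wc +0.320/-0.320 → slack +2.178/-2.086; half-tol=0.320, Σhalf²=0.588622
Nominal = -74.890. Worst-case = [-74.890 - 2.086, -74.890 + 2.178] = [-76.976, -72.712]. RSS = √0.588622 = 0.767.

nominal=-74.890 wc=[-76.976,-72.712] rss=0.767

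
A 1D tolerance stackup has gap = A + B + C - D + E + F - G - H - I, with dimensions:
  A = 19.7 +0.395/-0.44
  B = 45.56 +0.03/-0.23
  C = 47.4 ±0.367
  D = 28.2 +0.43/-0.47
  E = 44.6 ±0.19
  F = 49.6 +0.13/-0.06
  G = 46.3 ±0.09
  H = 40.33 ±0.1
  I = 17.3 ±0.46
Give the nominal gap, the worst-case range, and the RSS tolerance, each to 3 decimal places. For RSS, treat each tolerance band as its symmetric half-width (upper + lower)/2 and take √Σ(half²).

nominal=74.730 wc=[72.363,76.962] rss=0.896

Stack each dimension's contribution:
  +A: nom +19.700 → Σnom=19.700; wc +0.395/-0.440 → slack +0.395/-0.440; half-tol=0.417, Σhalf²=0.174306
  +B: nom +45.560 → Σnom=65.260; wc +0.030/-0.230 → slack +0.425/-0.670; half-tol=0.130, Σhalf²=0.191206
  +C: nom +47.400 → Σnom=112.660; wc +0.367/-0.367 → slack +0.792/-1.037; half-tol=0.367, Σhalf²=0.325895
  -D: nom -28.200 → Σnom=84.460; wc +0.470/-0.430 → slack +1.262/-1.467; half-tol=0.450, Σhalf²=0.528395
  +E: nom +44.600 → Σnom=129.060; wc +0.190/-0.190 → slack +1.452/-1.657; half-tol=0.190, Σhalf²=0.564495
  +F: nom +49.600 → Σnom=178.660; wc +0.130/-0.060 → slack +1.582/-1.717; half-tol=0.095, Σhalf²=0.573520
  -G: nom -46.300 → Σnom=132.360; wc +0.090/-0.090 → slack +1.672/-1.807; half-tol=0.090, Σhalf²=0.581620
  -H: nom -40.330 → Σnom=92.030; wc +0.100/-0.100 → slack +1.772/-1.907; half-tol=0.100, Σhalf²=0.591620
  -I: nom -17.300 → Σnom=74.730; wc +0.460/-0.460 → slack +2.232/-2.367; half-tol=0.460, Σhalf²=0.803220
Nominal = 74.730. Worst-case = [74.730 - 2.367, 74.730 + 2.232] = [72.363, 76.962]. RSS = √0.803220 = 0.896.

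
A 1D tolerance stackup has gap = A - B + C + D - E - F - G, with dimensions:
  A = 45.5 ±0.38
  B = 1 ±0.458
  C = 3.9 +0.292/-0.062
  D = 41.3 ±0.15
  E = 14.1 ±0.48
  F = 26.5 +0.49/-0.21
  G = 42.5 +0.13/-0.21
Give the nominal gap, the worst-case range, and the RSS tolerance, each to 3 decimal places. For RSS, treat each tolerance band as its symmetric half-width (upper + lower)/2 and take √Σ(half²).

nominal=6.600 wc=[4.450,8.780] rss=0.889

Stack each dimension's contribution:
  +A: nom +45.500 → Σnom=45.500; wc +0.380/-0.380 → slack +0.380/-0.380; half-tol=0.380, Σhalf²=0.144400
  -B: nom -1.000 → Σnom=44.500; wc +0.458/-0.458 → slack +0.838/-0.838; half-tol=0.458, Σhalf²=0.354164
  +C: nom +3.900 → Σnom=48.400; wc +0.292/-0.062 → slack +1.130/-0.900; half-tol=0.177, Σhalf²=0.385493
  +D: nom +41.300 → Σnom=89.700; wc +0.150/-0.150 → slack +1.280/-1.050; half-tol=0.150, Σhalf²=0.407993
  -E: nom -14.100 → Σnom=75.600; wc +0.480/-0.480 → slack +1.760/-1.530; half-tol=0.480, Σhalf²=0.638393
  -F: nom -26.500 → Σnom=49.100; wc +0.210/-0.490 → slack +1.970/-2.020; half-tol=0.350, Σhalf²=0.760893
  -G: nom -42.500 → Σnom=6.600; wc +0.210/-0.130 → slack +2.180/-2.150; half-tol=0.170, Σhalf²=0.789793
Nominal = 6.600. Worst-case = [6.600 - 2.150, 6.600 + 2.180] = [4.450, 8.780]. RSS = √0.789793 = 0.889.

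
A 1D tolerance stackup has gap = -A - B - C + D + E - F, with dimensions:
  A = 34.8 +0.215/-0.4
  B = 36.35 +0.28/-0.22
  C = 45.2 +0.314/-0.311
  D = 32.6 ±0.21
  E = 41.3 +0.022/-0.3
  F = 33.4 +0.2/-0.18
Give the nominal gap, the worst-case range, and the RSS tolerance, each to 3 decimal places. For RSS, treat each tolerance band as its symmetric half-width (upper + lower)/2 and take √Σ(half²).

Stack each dimension's contribution:
  -A: nom -34.800 → Σnom=-34.800; wc +0.400/-0.215 → slack +0.400/-0.215; half-tol=0.307, Σhalf²=0.094556
  -B: nom -36.350 → Σnom=-71.150; wc +0.220/-0.280 → slack +0.620/-0.495; half-tol=0.250, Σhalf²=0.157056
  -C: nom -45.200 → Σnom=-116.350; wc +0.311/-0.314 → slack +0.931/-0.809; half-tol=0.312, Σhalf²=0.254713
  +D: nom +32.600 → Σnom=-83.750; wc +0.210/-0.210 → slack +1.141/-1.019; half-tol=0.210, Σhalf²=0.298812
  +E: nom +41.300 → Σnom=-42.450; wc +0.022/-0.300 → slack +1.163/-1.319; half-tol=0.161, Σhalf²=0.324734
  -F: nom -33.400 → Σnom=-75.850; wc +0.180/-0.200 → slack +1.343/-1.519; half-tol=0.190, Σhalf²=0.360834
Nominal = -75.850. Worst-case = [-75.850 - 1.519, -75.850 + 1.343] = [-77.369, -74.507]. RSS = √0.360834 = 0.601.

nominal=-75.850 wc=[-77.369,-74.507] rss=0.601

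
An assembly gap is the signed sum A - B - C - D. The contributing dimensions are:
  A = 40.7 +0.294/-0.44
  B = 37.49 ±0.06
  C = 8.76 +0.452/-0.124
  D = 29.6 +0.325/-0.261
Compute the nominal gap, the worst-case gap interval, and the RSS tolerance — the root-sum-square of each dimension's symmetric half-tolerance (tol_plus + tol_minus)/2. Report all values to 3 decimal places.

Stack each dimension's contribution:
  +A: nom +40.700 → Σnom=40.700; wc +0.294/-0.440 → slack +0.294/-0.440; half-tol=0.367, Σhalf²=0.134689
  -B: nom -37.490 → Σnom=3.210; wc +0.060/-0.060 → slack +0.354/-0.500; half-tol=0.060, Σhalf²=0.138289
  -C: nom -8.760 → Σnom=-5.550; wc +0.124/-0.452 → slack +0.478/-0.952; half-tol=0.288, Σhalf²=0.221233
  -D: nom -29.600 → Σnom=-35.150; wc +0.261/-0.325 → slack +0.739/-1.277; half-tol=0.293, Σhalf²=0.307082
Nominal = -35.150. Worst-case = [-35.150 - 1.277, -35.150 + 0.739] = [-36.427, -34.411]. RSS = √0.307082 = 0.554.

nominal=-35.150 wc=[-36.427,-34.411] rss=0.554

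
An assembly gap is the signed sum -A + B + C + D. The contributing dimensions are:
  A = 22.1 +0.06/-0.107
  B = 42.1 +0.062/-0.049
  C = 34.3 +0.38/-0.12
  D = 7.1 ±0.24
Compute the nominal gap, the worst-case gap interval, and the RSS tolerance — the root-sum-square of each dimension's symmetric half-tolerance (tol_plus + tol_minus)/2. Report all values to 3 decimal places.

Stack each dimension's contribution:
  -A: nom -22.100 → Σnom=-22.100; wc +0.107/-0.060 → slack +0.107/-0.060; half-tol=0.083, Σhalf²=0.006972
  +B: nom +42.100 → Σnom=20.000; wc +0.062/-0.049 → slack +0.169/-0.109; half-tol=0.056, Σhalf²=0.010052
  +C: nom +34.300 → Σnom=54.300; wc +0.380/-0.120 → slack +0.549/-0.229; half-tol=0.250, Σhalf²=0.072552
  +D: nom +7.100 → Σnom=61.400; wc +0.240/-0.240 → slack +0.789/-0.469; half-tol=0.240, Σhalf²=0.130153
Nominal = 61.400. Worst-case = [61.400 - 0.469, 61.400 + 0.789] = [60.931, 62.189]. RSS = √0.130153 = 0.361.

nominal=61.400 wc=[60.931,62.189] rss=0.361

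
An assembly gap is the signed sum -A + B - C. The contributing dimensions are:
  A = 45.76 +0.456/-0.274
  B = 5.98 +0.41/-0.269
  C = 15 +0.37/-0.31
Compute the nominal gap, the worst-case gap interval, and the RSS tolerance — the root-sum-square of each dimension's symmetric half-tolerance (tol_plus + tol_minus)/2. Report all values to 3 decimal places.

nominal=-54.780 wc=[-55.875,-53.786] rss=0.603

Stack each dimension's contribution:
  -A: nom -45.760 → Σnom=-45.760; wc +0.274/-0.456 → slack +0.274/-0.456; half-tol=0.365, Σhalf²=0.133225
  +B: nom +5.980 → Σnom=-39.780; wc +0.410/-0.269 → slack +0.684/-0.725; half-tol=0.340, Σhalf²=0.248485
  -C: nom -15.000 → Σnom=-54.780; wc +0.310/-0.370 → slack +0.994/-1.095; half-tol=0.340, Σhalf²=0.364085
Nominal = -54.780. Worst-case = [-54.780 - 1.095, -54.780 + 0.994] = [-55.875, -53.786]. RSS = √0.364085 = 0.603.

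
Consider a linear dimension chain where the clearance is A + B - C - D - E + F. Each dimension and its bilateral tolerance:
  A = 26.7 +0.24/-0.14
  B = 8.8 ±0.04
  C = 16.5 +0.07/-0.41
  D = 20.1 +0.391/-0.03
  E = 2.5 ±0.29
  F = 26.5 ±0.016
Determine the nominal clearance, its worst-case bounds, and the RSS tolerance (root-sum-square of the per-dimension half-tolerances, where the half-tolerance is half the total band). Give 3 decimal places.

nominal=22.900 wc=[21.953,23.926] rss=0.473

Stack each dimension's contribution:
  +A: nom +26.700 → Σnom=26.700; wc +0.240/-0.140 → slack +0.240/-0.140; half-tol=0.190, Σhalf²=0.036100
  +B: nom +8.800 → Σnom=35.500; wc +0.040/-0.040 → slack +0.280/-0.180; half-tol=0.040, Σhalf²=0.037700
  -C: nom -16.500 → Σnom=19.000; wc +0.410/-0.070 → slack +0.690/-0.250; half-tol=0.240, Σhalf²=0.095300
  -D: nom -20.100 → Σnom=-1.100; wc +0.030/-0.391 → slack +0.720/-0.641; half-tol=0.211, Σhalf²=0.139610
  -E: nom -2.500 → Σnom=-3.600; wc +0.290/-0.290 → slack +1.010/-0.931; half-tol=0.290, Σhalf²=0.223710
  +F: nom +26.500 → Σnom=22.900; wc +0.016/-0.016 → slack +1.026/-0.947; half-tol=0.016, Σhalf²=0.223966
Nominal = 22.900. Worst-case = [22.900 - 0.947, 22.900 + 1.026] = [21.953, 23.926]. RSS = √0.223966 = 0.473.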